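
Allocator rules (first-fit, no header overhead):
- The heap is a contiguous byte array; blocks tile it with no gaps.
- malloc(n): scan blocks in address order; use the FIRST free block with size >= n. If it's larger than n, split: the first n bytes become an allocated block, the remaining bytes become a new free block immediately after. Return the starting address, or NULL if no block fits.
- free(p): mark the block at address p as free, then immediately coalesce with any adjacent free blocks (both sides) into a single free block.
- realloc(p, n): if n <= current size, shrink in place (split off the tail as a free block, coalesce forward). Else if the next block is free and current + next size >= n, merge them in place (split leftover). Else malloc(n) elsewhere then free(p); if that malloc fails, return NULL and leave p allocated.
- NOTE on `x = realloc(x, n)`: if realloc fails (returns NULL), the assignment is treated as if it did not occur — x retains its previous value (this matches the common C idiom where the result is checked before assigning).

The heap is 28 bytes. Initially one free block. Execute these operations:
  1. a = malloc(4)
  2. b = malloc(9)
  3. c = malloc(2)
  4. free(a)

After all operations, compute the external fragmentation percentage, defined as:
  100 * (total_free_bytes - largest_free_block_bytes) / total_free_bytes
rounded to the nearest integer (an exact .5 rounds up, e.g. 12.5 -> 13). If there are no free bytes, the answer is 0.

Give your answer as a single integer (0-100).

Answer: 24

Derivation:
Op 1: a = malloc(4) -> a = 0; heap: [0-3 ALLOC][4-27 FREE]
Op 2: b = malloc(9) -> b = 4; heap: [0-3 ALLOC][4-12 ALLOC][13-27 FREE]
Op 3: c = malloc(2) -> c = 13; heap: [0-3 ALLOC][4-12 ALLOC][13-14 ALLOC][15-27 FREE]
Op 4: free(a) -> (freed a); heap: [0-3 FREE][4-12 ALLOC][13-14 ALLOC][15-27 FREE]
Free blocks: [4 13] total_free=17 largest=13 -> 100*(17-13)/17 = 400/17 ≈ 23.529 -> rounds to 24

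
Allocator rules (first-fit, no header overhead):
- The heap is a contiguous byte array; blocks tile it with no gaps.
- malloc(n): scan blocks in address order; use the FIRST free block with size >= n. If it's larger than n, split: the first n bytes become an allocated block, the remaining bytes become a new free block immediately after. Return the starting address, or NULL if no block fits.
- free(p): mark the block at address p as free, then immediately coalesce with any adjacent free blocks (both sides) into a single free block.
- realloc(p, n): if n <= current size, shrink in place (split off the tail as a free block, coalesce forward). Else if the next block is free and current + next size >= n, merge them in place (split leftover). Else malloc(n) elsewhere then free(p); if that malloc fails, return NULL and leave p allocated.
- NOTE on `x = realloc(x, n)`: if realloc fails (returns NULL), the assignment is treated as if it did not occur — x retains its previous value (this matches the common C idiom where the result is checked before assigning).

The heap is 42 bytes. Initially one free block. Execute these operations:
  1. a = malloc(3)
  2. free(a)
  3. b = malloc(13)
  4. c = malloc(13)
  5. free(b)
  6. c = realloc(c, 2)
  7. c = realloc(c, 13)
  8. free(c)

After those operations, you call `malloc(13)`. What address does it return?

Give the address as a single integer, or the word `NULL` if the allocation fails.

Op 1: a = malloc(3) -> a = 0; heap: [0-2 ALLOC][3-41 FREE]
Op 2: free(a) -> (freed a); heap: [0-41 FREE]
Op 3: b = malloc(13) -> b = 0; heap: [0-12 ALLOC][13-41 FREE]
Op 4: c = malloc(13) -> c = 13; heap: [0-12 ALLOC][13-25 ALLOC][26-41 FREE]
Op 5: free(b) -> (freed b); heap: [0-12 FREE][13-25 ALLOC][26-41 FREE]
Op 6: c = realloc(c, 2) -> c = 13; heap: [0-12 FREE][13-14 ALLOC][15-41 FREE]
Op 7: c = realloc(c, 13) -> c = 13; heap: [0-12 FREE][13-25 ALLOC][26-41 FREE]
Op 8: free(c) -> (freed c); heap: [0-41 FREE]
malloc(13): first-fit scan over [0-41 FREE] -> 0

Answer: 0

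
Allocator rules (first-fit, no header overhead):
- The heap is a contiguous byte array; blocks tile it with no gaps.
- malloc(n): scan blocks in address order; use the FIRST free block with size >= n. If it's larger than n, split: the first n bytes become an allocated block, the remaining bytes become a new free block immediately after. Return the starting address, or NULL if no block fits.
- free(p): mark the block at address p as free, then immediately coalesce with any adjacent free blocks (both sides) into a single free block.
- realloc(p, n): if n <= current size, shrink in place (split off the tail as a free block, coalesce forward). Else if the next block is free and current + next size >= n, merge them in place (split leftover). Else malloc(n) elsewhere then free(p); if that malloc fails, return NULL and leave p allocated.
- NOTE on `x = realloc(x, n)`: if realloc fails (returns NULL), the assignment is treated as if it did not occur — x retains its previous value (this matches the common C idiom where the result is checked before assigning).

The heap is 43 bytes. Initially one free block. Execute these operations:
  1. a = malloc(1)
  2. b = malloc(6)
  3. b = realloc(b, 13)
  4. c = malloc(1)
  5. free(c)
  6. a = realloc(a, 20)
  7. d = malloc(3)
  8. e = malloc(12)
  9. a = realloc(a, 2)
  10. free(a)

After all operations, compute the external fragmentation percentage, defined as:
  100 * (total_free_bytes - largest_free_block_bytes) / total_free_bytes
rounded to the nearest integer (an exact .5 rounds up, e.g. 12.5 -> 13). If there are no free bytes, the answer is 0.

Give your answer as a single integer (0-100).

Answer: 26

Derivation:
Op 1: a = malloc(1) -> a = 0; heap: [0-0 ALLOC][1-42 FREE]
Op 2: b = malloc(6) -> b = 1; heap: [0-0 ALLOC][1-6 ALLOC][7-42 FREE]
Op 3: b = realloc(b, 13) -> b = 1; heap: [0-0 ALLOC][1-13 ALLOC][14-42 FREE]
Op 4: c = malloc(1) -> c = 14; heap: [0-0 ALLOC][1-13 ALLOC][14-14 ALLOC][15-42 FREE]
Op 5: free(c) -> (freed c); heap: [0-0 ALLOC][1-13 ALLOC][14-42 FREE]
Op 6: a = realloc(a, 20) -> a = 14; heap: [0-0 FREE][1-13 ALLOC][14-33 ALLOC][34-42 FREE]
Op 7: d = malloc(3) -> d = 34; heap: [0-0 FREE][1-13 ALLOC][14-33 ALLOC][34-36 ALLOC][37-42 FREE]
Op 8: e = malloc(12) -> e = NULL; heap: [0-0 FREE][1-13 ALLOC][14-33 ALLOC][34-36 ALLOC][37-42 FREE]
Op 9: a = realloc(a, 2) -> a = 14; heap: [0-0 FREE][1-13 ALLOC][14-15 ALLOC][16-33 FREE][34-36 ALLOC][37-42 FREE]
Op 10: free(a) -> (freed a); heap: [0-0 FREE][1-13 ALLOC][14-33 FREE][34-36 ALLOC][37-42 FREE]
Free blocks: [1 20 6] total_free=27 largest=20 -> 100*(27-20)/27 = 700/27 ≈ 25.926 -> rounds to 26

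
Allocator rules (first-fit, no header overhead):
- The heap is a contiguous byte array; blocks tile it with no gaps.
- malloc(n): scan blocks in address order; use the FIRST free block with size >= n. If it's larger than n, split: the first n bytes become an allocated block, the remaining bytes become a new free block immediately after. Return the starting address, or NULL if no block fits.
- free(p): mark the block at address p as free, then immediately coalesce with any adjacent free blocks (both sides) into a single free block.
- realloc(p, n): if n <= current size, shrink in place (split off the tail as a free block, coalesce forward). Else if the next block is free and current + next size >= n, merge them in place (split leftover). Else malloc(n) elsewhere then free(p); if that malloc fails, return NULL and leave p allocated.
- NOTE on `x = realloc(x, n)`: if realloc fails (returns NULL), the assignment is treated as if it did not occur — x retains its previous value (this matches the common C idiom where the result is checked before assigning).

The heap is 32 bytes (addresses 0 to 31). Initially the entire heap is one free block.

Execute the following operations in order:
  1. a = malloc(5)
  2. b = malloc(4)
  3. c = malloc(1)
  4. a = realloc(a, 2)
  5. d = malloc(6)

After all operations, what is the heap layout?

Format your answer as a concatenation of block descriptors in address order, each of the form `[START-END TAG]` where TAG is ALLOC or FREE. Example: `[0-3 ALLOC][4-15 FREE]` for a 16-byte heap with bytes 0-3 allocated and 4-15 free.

Answer: [0-1 ALLOC][2-4 FREE][5-8 ALLOC][9-9 ALLOC][10-15 ALLOC][16-31 FREE]

Derivation:
Op 1: a = malloc(5) -> a = 0; heap: [0-4 ALLOC][5-31 FREE]
Op 2: b = malloc(4) -> b = 5; heap: [0-4 ALLOC][5-8 ALLOC][9-31 FREE]
Op 3: c = malloc(1) -> c = 9; heap: [0-4 ALLOC][5-8 ALLOC][9-9 ALLOC][10-31 FREE]
Op 4: a = realloc(a, 2) -> a = 0; heap: [0-1 ALLOC][2-4 FREE][5-8 ALLOC][9-9 ALLOC][10-31 FREE]
Op 5: d = malloc(6) -> d = 10; heap: [0-1 ALLOC][2-4 FREE][5-8 ALLOC][9-9 ALLOC][10-15 ALLOC][16-31 FREE]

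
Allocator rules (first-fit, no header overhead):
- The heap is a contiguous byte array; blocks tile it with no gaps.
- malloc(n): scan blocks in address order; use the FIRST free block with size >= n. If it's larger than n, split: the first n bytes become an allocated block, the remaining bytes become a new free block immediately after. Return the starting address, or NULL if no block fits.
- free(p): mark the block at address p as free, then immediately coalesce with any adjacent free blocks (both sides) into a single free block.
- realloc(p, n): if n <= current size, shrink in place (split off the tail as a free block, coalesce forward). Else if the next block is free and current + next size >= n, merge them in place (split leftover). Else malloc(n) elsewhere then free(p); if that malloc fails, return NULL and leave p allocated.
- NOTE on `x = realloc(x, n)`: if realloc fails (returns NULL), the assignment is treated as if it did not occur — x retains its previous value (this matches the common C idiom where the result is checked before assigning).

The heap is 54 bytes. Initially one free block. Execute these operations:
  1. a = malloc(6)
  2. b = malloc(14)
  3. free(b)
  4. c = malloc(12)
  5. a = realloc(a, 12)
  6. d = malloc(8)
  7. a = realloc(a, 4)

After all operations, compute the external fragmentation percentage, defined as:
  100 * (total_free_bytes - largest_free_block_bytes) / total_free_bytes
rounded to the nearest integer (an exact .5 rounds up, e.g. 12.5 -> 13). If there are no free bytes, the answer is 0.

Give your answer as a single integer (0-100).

Answer: 47

Derivation:
Op 1: a = malloc(6) -> a = 0; heap: [0-5 ALLOC][6-53 FREE]
Op 2: b = malloc(14) -> b = 6; heap: [0-5 ALLOC][6-19 ALLOC][20-53 FREE]
Op 3: free(b) -> (freed b); heap: [0-5 ALLOC][6-53 FREE]
Op 4: c = malloc(12) -> c = 6; heap: [0-5 ALLOC][6-17 ALLOC][18-53 FREE]
Op 5: a = realloc(a, 12) -> a = 18; heap: [0-5 FREE][6-17 ALLOC][18-29 ALLOC][30-53 FREE]
Op 6: d = malloc(8) -> d = 30; heap: [0-5 FREE][6-17 ALLOC][18-29 ALLOC][30-37 ALLOC][38-53 FREE]
Op 7: a = realloc(a, 4) -> a = 18; heap: [0-5 FREE][6-17 ALLOC][18-21 ALLOC][22-29 FREE][30-37 ALLOC][38-53 FREE]
Free blocks: [6 8 16] total_free=30 largest=16 -> 100*(30-16)/30 = 1400/30 ≈ 46.667 -> rounds to 47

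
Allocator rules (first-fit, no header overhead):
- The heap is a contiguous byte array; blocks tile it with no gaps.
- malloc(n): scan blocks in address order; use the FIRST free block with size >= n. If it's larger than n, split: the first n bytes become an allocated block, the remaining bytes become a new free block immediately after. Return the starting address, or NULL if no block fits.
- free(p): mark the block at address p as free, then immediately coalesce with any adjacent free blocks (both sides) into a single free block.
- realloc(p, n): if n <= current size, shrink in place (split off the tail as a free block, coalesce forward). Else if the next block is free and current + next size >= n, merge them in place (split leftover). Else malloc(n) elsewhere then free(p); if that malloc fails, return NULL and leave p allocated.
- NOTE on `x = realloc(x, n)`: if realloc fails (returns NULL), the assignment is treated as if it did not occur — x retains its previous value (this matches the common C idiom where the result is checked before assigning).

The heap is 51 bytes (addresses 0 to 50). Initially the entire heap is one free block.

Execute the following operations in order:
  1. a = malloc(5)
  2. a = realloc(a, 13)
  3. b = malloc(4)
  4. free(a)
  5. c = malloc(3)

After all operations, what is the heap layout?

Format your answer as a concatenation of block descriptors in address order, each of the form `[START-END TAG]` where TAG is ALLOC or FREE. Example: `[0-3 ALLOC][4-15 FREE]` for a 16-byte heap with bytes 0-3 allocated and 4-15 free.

Answer: [0-2 ALLOC][3-12 FREE][13-16 ALLOC][17-50 FREE]

Derivation:
Op 1: a = malloc(5) -> a = 0; heap: [0-4 ALLOC][5-50 FREE]
Op 2: a = realloc(a, 13) -> a = 0; heap: [0-12 ALLOC][13-50 FREE]
Op 3: b = malloc(4) -> b = 13; heap: [0-12 ALLOC][13-16 ALLOC][17-50 FREE]
Op 4: free(a) -> (freed a); heap: [0-12 FREE][13-16 ALLOC][17-50 FREE]
Op 5: c = malloc(3) -> c = 0; heap: [0-2 ALLOC][3-12 FREE][13-16 ALLOC][17-50 FREE]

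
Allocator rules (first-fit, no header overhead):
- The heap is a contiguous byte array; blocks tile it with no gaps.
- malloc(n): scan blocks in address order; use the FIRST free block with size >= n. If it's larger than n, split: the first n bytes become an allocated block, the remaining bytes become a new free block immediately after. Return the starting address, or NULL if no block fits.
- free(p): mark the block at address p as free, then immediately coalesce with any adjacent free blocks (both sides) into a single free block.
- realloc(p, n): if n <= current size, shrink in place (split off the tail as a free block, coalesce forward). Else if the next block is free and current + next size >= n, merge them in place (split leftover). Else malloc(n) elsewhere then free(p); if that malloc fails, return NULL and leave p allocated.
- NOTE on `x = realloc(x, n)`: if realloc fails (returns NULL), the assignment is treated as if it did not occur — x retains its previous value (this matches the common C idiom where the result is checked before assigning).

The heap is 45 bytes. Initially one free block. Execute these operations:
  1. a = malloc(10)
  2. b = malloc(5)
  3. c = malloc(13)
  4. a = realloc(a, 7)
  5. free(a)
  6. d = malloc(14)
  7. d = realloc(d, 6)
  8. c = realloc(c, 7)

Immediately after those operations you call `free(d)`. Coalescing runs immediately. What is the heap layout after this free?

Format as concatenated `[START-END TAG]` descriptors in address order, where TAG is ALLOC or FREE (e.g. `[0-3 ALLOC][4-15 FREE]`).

Answer: [0-9 FREE][10-14 ALLOC][15-21 ALLOC][22-44 FREE]

Derivation:
Op 1: a = malloc(10) -> a = 0; heap: [0-9 ALLOC][10-44 FREE]
Op 2: b = malloc(5) -> b = 10; heap: [0-9 ALLOC][10-14 ALLOC][15-44 FREE]
Op 3: c = malloc(13) -> c = 15; heap: [0-9 ALLOC][10-14 ALLOC][15-27 ALLOC][28-44 FREE]
Op 4: a = realloc(a, 7) -> a = 0; heap: [0-6 ALLOC][7-9 FREE][10-14 ALLOC][15-27 ALLOC][28-44 FREE]
Op 5: free(a) -> (freed a); heap: [0-9 FREE][10-14 ALLOC][15-27 ALLOC][28-44 FREE]
Op 6: d = malloc(14) -> d = 28; heap: [0-9 FREE][10-14 ALLOC][15-27 ALLOC][28-41 ALLOC][42-44 FREE]
Op 7: d = realloc(d, 6) -> d = 28; heap: [0-9 FREE][10-14 ALLOC][15-27 ALLOC][28-33 ALLOC][34-44 FREE]
Op 8: c = realloc(c, 7) -> c = 15; heap: [0-9 FREE][10-14 ALLOC][15-21 ALLOC][22-27 FREE][28-33 ALLOC][34-44 FREE]
free(d): d = 28 -> block [28-33 ALLOC]; mark free, coalesce with adjacent free neighbors -> [0-9 FREE][10-14 ALLOC][15-21 ALLOC][22-44 FREE]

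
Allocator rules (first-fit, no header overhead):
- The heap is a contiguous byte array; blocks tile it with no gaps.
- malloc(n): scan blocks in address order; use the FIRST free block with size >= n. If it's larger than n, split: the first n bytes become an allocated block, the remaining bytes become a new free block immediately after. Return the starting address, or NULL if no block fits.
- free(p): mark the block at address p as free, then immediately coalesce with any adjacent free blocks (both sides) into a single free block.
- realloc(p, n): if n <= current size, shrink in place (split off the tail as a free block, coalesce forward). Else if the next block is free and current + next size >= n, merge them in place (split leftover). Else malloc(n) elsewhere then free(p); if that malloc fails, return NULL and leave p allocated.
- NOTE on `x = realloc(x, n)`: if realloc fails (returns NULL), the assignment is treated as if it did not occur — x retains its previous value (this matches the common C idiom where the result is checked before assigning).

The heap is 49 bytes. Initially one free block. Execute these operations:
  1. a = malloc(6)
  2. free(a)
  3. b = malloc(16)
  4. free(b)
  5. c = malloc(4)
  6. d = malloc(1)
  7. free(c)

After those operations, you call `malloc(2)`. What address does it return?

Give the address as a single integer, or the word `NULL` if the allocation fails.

Op 1: a = malloc(6) -> a = 0; heap: [0-5 ALLOC][6-48 FREE]
Op 2: free(a) -> (freed a); heap: [0-48 FREE]
Op 3: b = malloc(16) -> b = 0; heap: [0-15 ALLOC][16-48 FREE]
Op 4: free(b) -> (freed b); heap: [0-48 FREE]
Op 5: c = malloc(4) -> c = 0; heap: [0-3 ALLOC][4-48 FREE]
Op 6: d = malloc(1) -> d = 4; heap: [0-3 ALLOC][4-4 ALLOC][5-48 FREE]
Op 7: free(c) -> (freed c); heap: [0-3 FREE][4-4 ALLOC][5-48 FREE]
malloc(2): first-fit scan over [0-3 FREE][4-4 ALLOC][5-48 FREE] -> 0

Answer: 0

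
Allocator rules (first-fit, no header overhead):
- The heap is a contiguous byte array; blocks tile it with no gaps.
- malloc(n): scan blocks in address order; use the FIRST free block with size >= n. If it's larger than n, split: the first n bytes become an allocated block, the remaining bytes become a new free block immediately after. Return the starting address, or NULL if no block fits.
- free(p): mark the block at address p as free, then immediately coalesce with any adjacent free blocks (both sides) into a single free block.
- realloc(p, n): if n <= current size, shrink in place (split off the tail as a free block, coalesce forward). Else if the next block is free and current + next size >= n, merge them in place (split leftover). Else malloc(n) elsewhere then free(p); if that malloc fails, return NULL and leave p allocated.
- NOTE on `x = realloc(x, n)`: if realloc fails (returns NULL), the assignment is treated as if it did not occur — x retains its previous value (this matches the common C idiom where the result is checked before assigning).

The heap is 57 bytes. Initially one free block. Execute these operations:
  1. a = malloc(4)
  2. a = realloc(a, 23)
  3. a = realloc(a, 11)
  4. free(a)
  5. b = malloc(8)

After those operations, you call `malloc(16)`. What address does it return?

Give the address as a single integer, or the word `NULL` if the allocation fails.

Answer: 8

Derivation:
Op 1: a = malloc(4) -> a = 0; heap: [0-3 ALLOC][4-56 FREE]
Op 2: a = realloc(a, 23) -> a = 0; heap: [0-22 ALLOC][23-56 FREE]
Op 3: a = realloc(a, 11) -> a = 0; heap: [0-10 ALLOC][11-56 FREE]
Op 4: free(a) -> (freed a); heap: [0-56 FREE]
Op 5: b = malloc(8) -> b = 0; heap: [0-7 ALLOC][8-56 FREE]
malloc(16): first-fit scan over [0-7 ALLOC][8-56 FREE] -> 8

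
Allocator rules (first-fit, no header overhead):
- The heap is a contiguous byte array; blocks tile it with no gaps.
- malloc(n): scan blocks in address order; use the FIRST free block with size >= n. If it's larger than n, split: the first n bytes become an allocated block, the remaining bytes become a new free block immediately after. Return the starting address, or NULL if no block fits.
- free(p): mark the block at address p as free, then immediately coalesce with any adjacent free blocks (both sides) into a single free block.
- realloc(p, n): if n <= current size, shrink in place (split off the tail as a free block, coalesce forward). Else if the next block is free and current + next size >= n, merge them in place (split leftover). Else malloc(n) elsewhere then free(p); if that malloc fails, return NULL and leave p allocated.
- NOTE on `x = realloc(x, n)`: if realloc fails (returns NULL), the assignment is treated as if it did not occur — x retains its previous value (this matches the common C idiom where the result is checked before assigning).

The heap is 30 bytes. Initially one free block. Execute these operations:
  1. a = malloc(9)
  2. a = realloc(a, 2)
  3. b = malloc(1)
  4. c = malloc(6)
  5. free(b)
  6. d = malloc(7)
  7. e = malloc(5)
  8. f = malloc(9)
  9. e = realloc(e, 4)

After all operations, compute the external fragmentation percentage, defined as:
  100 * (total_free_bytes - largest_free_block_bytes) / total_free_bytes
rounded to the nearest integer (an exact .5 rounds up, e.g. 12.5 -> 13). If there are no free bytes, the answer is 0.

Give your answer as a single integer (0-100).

Answer: 50

Derivation:
Op 1: a = malloc(9) -> a = 0; heap: [0-8 ALLOC][9-29 FREE]
Op 2: a = realloc(a, 2) -> a = 0; heap: [0-1 ALLOC][2-29 FREE]
Op 3: b = malloc(1) -> b = 2; heap: [0-1 ALLOC][2-2 ALLOC][3-29 FREE]
Op 4: c = malloc(6) -> c = 3; heap: [0-1 ALLOC][2-2 ALLOC][3-8 ALLOC][9-29 FREE]
Op 5: free(b) -> (freed b); heap: [0-1 ALLOC][2-2 FREE][3-8 ALLOC][9-29 FREE]
Op 6: d = malloc(7) -> d = 9; heap: [0-1 ALLOC][2-2 FREE][3-8 ALLOC][9-15 ALLOC][16-29 FREE]
Op 7: e = malloc(5) -> e = 16; heap: [0-1 ALLOC][2-2 FREE][3-8 ALLOC][9-15 ALLOC][16-20 ALLOC][21-29 FREE]
Op 8: f = malloc(9) -> f = 21; heap: [0-1 ALLOC][2-2 FREE][3-8 ALLOC][9-15 ALLOC][16-20 ALLOC][21-29 ALLOC]
Op 9: e = realloc(e, 4) -> e = 16; heap: [0-1 ALLOC][2-2 FREE][3-8 ALLOC][9-15 ALLOC][16-19 ALLOC][20-20 FREE][21-29 ALLOC]
Free blocks: [1 1] total_free=2 largest=1 -> 100*(2-1)/2 = 100/2 = 50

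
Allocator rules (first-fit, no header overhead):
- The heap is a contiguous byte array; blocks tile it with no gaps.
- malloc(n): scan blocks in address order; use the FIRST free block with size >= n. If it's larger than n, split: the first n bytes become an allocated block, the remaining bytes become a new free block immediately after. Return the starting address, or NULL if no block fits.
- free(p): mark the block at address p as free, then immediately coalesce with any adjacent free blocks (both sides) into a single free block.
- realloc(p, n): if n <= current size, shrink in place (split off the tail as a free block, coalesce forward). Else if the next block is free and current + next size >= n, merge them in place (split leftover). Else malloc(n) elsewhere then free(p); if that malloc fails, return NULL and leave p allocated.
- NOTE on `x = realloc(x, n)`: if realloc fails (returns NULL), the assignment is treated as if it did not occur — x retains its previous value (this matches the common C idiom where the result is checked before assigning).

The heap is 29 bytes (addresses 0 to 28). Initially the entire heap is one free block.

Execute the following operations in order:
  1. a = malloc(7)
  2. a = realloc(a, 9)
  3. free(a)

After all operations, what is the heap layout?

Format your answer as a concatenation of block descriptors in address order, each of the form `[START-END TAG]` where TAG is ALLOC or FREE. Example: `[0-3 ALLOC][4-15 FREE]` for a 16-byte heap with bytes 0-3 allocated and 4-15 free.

Op 1: a = malloc(7) -> a = 0; heap: [0-6 ALLOC][7-28 FREE]
Op 2: a = realloc(a, 9) -> a = 0; heap: [0-8 ALLOC][9-28 FREE]
Op 3: free(a) -> (freed a); heap: [0-28 FREE]

Answer: [0-28 FREE]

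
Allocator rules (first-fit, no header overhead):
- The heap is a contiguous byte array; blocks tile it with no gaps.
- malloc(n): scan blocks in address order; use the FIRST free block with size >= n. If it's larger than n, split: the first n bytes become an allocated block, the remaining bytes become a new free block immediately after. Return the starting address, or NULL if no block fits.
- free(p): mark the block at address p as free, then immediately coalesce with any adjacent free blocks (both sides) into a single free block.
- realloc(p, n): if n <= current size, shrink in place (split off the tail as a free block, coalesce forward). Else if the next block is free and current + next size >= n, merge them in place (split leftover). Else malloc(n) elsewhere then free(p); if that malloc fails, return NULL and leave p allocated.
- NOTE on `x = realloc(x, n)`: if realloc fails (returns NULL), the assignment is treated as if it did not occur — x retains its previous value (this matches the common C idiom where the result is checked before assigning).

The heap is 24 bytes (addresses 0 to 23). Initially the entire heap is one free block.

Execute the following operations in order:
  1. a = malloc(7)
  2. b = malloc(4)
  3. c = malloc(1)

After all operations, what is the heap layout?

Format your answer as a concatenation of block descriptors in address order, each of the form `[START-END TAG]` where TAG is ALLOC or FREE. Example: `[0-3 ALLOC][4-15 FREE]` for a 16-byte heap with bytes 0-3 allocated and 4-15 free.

Op 1: a = malloc(7) -> a = 0; heap: [0-6 ALLOC][7-23 FREE]
Op 2: b = malloc(4) -> b = 7; heap: [0-6 ALLOC][7-10 ALLOC][11-23 FREE]
Op 3: c = malloc(1) -> c = 11; heap: [0-6 ALLOC][7-10 ALLOC][11-11 ALLOC][12-23 FREE]

Answer: [0-6 ALLOC][7-10 ALLOC][11-11 ALLOC][12-23 FREE]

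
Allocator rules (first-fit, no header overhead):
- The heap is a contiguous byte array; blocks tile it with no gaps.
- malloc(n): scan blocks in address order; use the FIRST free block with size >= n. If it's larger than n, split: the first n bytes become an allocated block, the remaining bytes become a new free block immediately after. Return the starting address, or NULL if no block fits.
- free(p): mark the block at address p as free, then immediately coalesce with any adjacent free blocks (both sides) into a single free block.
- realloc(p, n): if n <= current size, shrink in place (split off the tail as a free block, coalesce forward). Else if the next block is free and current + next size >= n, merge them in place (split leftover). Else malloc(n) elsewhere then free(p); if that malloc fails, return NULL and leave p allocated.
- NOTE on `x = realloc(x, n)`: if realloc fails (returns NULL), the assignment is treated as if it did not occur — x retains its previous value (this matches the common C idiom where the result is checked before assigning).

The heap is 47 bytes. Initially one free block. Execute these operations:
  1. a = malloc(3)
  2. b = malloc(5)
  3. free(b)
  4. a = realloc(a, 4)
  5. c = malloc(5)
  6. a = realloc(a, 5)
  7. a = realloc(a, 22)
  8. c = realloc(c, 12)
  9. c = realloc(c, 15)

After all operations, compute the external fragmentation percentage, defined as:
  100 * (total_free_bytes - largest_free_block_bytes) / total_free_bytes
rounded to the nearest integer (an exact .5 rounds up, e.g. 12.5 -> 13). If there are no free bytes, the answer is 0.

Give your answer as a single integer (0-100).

Answer: 10

Derivation:
Op 1: a = malloc(3) -> a = 0; heap: [0-2 ALLOC][3-46 FREE]
Op 2: b = malloc(5) -> b = 3; heap: [0-2 ALLOC][3-7 ALLOC][8-46 FREE]
Op 3: free(b) -> (freed b); heap: [0-2 ALLOC][3-46 FREE]
Op 4: a = realloc(a, 4) -> a = 0; heap: [0-3 ALLOC][4-46 FREE]
Op 5: c = malloc(5) -> c = 4; heap: [0-3 ALLOC][4-8 ALLOC][9-46 FREE]
Op 6: a = realloc(a, 5) -> a = 9; heap: [0-3 FREE][4-8 ALLOC][9-13 ALLOC][14-46 FREE]
Op 7: a = realloc(a, 22) -> a = 9; heap: [0-3 FREE][4-8 ALLOC][9-30 ALLOC][31-46 FREE]
Op 8: c = realloc(c, 12) -> c = 31; heap: [0-8 FREE][9-30 ALLOC][31-42 ALLOC][43-46 FREE]
Op 9: c = realloc(c, 15) -> c = 31; heap: [0-8 FREE][9-30 ALLOC][31-45 ALLOC][46-46 FREE]
Free blocks: [9 1] total_free=10 largest=9 -> 100*(10-9)/10 = 100/10 = 10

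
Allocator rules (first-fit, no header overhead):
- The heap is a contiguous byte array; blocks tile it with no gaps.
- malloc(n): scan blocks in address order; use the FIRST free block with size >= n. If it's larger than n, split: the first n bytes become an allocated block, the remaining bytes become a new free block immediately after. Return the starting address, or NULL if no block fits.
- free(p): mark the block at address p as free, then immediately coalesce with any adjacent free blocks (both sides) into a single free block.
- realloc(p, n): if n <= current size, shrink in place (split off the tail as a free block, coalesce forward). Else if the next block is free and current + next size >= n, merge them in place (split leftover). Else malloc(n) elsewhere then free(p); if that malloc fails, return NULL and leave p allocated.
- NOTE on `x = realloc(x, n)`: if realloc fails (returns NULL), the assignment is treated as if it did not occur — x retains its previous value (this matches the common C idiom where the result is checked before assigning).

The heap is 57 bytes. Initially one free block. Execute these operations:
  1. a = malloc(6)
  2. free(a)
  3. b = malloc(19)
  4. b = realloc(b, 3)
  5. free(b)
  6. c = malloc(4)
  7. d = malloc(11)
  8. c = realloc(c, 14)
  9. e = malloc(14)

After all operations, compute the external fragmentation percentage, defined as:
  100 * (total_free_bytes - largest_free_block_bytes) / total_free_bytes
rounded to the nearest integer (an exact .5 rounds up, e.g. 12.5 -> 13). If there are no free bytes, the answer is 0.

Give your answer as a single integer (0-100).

Answer: 22

Derivation:
Op 1: a = malloc(6) -> a = 0; heap: [0-5 ALLOC][6-56 FREE]
Op 2: free(a) -> (freed a); heap: [0-56 FREE]
Op 3: b = malloc(19) -> b = 0; heap: [0-18 ALLOC][19-56 FREE]
Op 4: b = realloc(b, 3) -> b = 0; heap: [0-2 ALLOC][3-56 FREE]
Op 5: free(b) -> (freed b); heap: [0-56 FREE]
Op 6: c = malloc(4) -> c = 0; heap: [0-3 ALLOC][4-56 FREE]
Op 7: d = malloc(11) -> d = 4; heap: [0-3 ALLOC][4-14 ALLOC][15-56 FREE]
Op 8: c = realloc(c, 14) -> c = 15; heap: [0-3 FREE][4-14 ALLOC][15-28 ALLOC][29-56 FREE]
Op 9: e = malloc(14) -> e = 29; heap: [0-3 FREE][4-14 ALLOC][15-28 ALLOC][29-42 ALLOC][43-56 FREE]
Free blocks: [4 14] total_free=18 largest=14 -> 100*(18-14)/18 = 400/18 ≈ 22.222 -> rounds to 22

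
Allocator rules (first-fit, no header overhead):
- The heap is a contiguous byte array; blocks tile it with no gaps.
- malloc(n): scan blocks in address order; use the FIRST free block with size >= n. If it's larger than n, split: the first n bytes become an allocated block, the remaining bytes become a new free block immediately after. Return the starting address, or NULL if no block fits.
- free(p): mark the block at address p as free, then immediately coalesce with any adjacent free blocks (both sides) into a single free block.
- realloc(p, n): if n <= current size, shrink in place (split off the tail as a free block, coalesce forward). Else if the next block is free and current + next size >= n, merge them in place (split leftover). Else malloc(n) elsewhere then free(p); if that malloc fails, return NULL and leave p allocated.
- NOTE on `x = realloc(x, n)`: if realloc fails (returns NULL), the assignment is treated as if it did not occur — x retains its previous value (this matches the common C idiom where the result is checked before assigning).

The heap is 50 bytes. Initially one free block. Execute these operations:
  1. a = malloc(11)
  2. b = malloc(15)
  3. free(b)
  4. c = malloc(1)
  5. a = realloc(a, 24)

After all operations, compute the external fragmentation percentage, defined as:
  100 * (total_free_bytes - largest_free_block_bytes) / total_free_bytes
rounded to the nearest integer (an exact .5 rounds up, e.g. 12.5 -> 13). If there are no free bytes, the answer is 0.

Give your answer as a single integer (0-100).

Op 1: a = malloc(11) -> a = 0; heap: [0-10 ALLOC][11-49 FREE]
Op 2: b = malloc(15) -> b = 11; heap: [0-10 ALLOC][11-25 ALLOC][26-49 FREE]
Op 3: free(b) -> (freed b); heap: [0-10 ALLOC][11-49 FREE]
Op 4: c = malloc(1) -> c = 11; heap: [0-10 ALLOC][11-11 ALLOC][12-49 FREE]
Op 5: a = realloc(a, 24) -> a = 12; heap: [0-10 FREE][11-11 ALLOC][12-35 ALLOC][36-49 FREE]
Free blocks: [11 14] total_free=25 largest=14 -> 100*(25-14)/25 = 1100/25 = 44

Answer: 44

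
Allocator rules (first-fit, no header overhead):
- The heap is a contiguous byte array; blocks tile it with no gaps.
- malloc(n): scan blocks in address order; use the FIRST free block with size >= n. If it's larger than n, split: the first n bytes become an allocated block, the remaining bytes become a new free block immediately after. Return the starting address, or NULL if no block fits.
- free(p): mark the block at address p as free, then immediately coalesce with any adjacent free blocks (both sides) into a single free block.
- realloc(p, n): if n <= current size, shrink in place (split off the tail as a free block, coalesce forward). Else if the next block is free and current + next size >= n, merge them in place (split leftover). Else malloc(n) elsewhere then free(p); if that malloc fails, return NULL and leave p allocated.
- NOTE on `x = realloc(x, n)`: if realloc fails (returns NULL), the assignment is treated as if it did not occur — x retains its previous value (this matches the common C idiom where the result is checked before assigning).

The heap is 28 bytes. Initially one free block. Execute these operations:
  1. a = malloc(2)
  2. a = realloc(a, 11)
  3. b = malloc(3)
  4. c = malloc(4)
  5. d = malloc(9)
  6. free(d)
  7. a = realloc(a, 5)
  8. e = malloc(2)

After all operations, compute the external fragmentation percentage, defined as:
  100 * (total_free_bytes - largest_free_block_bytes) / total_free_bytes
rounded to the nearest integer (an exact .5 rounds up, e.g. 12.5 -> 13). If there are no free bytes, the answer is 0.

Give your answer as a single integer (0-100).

Op 1: a = malloc(2) -> a = 0; heap: [0-1 ALLOC][2-27 FREE]
Op 2: a = realloc(a, 11) -> a = 0; heap: [0-10 ALLOC][11-27 FREE]
Op 3: b = malloc(3) -> b = 11; heap: [0-10 ALLOC][11-13 ALLOC][14-27 FREE]
Op 4: c = malloc(4) -> c = 14; heap: [0-10 ALLOC][11-13 ALLOC][14-17 ALLOC][18-27 FREE]
Op 5: d = malloc(9) -> d = 18; heap: [0-10 ALLOC][11-13 ALLOC][14-17 ALLOC][18-26 ALLOC][27-27 FREE]
Op 6: free(d) -> (freed d); heap: [0-10 ALLOC][11-13 ALLOC][14-17 ALLOC][18-27 FREE]
Op 7: a = realloc(a, 5) -> a = 0; heap: [0-4 ALLOC][5-10 FREE][11-13 ALLOC][14-17 ALLOC][18-27 FREE]
Op 8: e = malloc(2) -> e = 5; heap: [0-4 ALLOC][5-6 ALLOC][7-10 FREE][11-13 ALLOC][14-17 ALLOC][18-27 FREE]
Free blocks: [4 10] total_free=14 largest=10 -> 100*(14-10)/14 = 400/14 ≈ 28.571 -> rounds to 29

Answer: 29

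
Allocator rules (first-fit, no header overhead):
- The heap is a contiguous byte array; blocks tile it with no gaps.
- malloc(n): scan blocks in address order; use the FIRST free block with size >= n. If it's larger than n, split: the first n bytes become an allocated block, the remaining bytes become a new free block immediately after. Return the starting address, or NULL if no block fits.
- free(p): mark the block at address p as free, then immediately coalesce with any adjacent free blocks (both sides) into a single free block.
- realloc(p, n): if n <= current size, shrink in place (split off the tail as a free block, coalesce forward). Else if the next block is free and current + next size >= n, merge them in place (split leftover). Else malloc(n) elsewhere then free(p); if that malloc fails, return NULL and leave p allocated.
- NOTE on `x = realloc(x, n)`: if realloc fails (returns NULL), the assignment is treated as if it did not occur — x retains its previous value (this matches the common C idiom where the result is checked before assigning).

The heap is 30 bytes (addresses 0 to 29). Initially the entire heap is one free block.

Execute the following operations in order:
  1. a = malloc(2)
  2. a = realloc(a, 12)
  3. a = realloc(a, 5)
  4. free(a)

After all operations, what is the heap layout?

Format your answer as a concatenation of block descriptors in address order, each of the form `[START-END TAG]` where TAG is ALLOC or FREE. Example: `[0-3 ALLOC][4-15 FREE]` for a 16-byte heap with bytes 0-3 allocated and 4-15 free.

Answer: [0-29 FREE]

Derivation:
Op 1: a = malloc(2) -> a = 0; heap: [0-1 ALLOC][2-29 FREE]
Op 2: a = realloc(a, 12) -> a = 0; heap: [0-11 ALLOC][12-29 FREE]
Op 3: a = realloc(a, 5) -> a = 0; heap: [0-4 ALLOC][5-29 FREE]
Op 4: free(a) -> (freed a); heap: [0-29 FREE]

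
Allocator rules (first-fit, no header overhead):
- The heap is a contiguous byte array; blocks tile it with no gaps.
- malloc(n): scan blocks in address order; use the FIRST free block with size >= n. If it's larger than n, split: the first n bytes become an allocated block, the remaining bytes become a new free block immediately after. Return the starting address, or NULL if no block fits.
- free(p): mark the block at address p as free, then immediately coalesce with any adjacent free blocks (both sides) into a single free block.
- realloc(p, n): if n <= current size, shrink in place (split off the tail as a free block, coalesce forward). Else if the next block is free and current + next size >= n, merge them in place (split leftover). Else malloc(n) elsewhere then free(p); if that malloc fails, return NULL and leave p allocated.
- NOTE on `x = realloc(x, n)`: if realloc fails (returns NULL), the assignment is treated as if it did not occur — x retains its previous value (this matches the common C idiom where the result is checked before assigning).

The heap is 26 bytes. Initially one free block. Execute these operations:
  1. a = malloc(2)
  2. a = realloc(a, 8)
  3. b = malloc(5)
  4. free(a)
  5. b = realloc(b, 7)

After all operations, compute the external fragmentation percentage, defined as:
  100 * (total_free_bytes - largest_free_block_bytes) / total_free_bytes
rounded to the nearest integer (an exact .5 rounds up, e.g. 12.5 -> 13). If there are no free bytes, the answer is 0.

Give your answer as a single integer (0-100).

Op 1: a = malloc(2) -> a = 0; heap: [0-1 ALLOC][2-25 FREE]
Op 2: a = realloc(a, 8) -> a = 0; heap: [0-7 ALLOC][8-25 FREE]
Op 3: b = malloc(5) -> b = 8; heap: [0-7 ALLOC][8-12 ALLOC][13-25 FREE]
Op 4: free(a) -> (freed a); heap: [0-7 FREE][8-12 ALLOC][13-25 FREE]
Op 5: b = realloc(b, 7) -> b = 8; heap: [0-7 FREE][8-14 ALLOC][15-25 FREE]
Free blocks: [8 11] total_free=19 largest=11 -> 100*(19-11)/19 = 800/19 ≈ 42.105 -> rounds to 42

Answer: 42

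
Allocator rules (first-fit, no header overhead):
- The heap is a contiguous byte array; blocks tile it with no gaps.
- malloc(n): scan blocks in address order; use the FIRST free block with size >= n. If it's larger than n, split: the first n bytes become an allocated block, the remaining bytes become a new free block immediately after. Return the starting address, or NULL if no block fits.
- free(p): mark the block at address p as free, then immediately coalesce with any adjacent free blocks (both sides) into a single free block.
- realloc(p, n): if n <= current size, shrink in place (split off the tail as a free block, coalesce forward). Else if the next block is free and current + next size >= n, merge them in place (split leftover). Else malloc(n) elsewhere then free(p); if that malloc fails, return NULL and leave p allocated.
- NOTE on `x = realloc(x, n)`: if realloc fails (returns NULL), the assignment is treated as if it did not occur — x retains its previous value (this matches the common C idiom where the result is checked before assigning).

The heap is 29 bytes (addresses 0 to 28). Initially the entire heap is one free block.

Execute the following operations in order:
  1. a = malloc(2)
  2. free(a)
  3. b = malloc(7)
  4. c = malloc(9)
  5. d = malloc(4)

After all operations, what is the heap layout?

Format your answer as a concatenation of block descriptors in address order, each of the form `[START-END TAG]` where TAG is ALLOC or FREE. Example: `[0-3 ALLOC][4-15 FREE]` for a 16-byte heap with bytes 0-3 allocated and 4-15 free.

Answer: [0-6 ALLOC][7-15 ALLOC][16-19 ALLOC][20-28 FREE]

Derivation:
Op 1: a = malloc(2) -> a = 0; heap: [0-1 ALLOC][2-28 FREE]
Op 2: free(a) -> (freed a); heap: [0-28 FREE]
Op 3: b = malloc(7) -> b = 0; heap: [0-6 ALLOC][7-28 FREE]
Op 4: c = malloc(9) -> c = 7; heap: [0-6 ALLOC][7-15 ALLOC][16-28 FREE]
Op 5: d = malloc(4) -> d = 16; heap: [0-6 ALLOC][7-15 ALLOC][16-19 ALLOC][20-28 FREE]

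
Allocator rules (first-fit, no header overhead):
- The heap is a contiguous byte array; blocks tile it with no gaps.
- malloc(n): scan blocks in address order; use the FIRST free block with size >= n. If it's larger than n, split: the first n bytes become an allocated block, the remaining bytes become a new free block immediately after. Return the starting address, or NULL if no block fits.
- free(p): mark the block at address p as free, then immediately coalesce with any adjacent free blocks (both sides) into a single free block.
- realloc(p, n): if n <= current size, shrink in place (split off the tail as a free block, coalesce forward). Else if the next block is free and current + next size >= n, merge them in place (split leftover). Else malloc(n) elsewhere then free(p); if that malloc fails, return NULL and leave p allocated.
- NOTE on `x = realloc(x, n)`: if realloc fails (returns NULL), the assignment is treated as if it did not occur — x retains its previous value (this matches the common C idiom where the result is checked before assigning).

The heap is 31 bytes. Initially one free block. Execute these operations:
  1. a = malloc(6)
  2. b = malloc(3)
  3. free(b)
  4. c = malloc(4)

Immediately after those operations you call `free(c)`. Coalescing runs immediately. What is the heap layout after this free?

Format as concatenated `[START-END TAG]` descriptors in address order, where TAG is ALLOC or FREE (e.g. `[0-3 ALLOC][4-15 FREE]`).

Op 1: a = malloc(6) -> a = 0; heap: [0-5 ALLOC][6-30 FREE]
Op 2: b = malloc(3) -> b = 6; heap: [0-5 ALLOC][6-8 ALLOC][9-30 FREE]
Op 3: free(b) -> (freed b); heap: [0-5 ALLOC][6-30 FREE]
Op 4: c = malloc(4) -> c = 6; heap: [0-5 ALLOC][6-9 ALLOC][10-30 FREE]
free(c): c = 6 -> block [6-9 ALLOC]; mark free, coalesce with adjacent free neighbors -> [0-5 ALLOC][6-30 FREE]

Answer: [0-5 ALLOC][6-30 FREE]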